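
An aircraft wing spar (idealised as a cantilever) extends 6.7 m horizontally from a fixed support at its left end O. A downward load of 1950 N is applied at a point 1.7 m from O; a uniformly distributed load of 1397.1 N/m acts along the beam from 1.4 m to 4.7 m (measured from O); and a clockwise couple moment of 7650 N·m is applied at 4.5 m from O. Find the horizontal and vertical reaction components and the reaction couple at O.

O_x = 0, O_y = 6560 N, M_O = 25030 N·m

Resultant of the distributed load: 1397.1 × 3.3 = 4610.43 N at 3.05 m from O.
ΣF_x = 0: O_x = 0.
ΣF_y = 0: O_y − 1950 − 1397.1·3.3 = 0 → O_y = 6560 N.
ΣM about O: M_O − 1950·1.7 − (1397.1·3.3)·3.05 − 7650 = 0 → M_O = 25030 N·m.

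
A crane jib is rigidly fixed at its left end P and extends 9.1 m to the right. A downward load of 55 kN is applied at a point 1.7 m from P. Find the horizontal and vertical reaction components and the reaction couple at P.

P_x = 0, P_y = 55.00 kN, M_P = 93.50 kN·m

ΣF_x = 0: P_x = 0.
ΣF_y = 0: P_y − 55 = 0 → P_y = 55.00 kN.
ΣM about P: M_P − 55·1.7 = 0 → M_P = 93.50 kN·m.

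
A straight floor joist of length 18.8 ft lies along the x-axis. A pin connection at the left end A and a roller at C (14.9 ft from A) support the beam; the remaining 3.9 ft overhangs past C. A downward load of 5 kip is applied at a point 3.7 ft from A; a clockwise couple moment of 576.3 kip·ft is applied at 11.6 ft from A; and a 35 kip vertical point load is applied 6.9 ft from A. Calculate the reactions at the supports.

ΣM about A: C_y·14.9 − 5·3.7 − 576.3 − 35·6.9 = 0 → C_y = 836.3/14.9 = 56.1275 ≈ 56.13 kip.
ΣF_y = 0: A_y + 56.1275 − 5 − 35 = 0 → A_y = -16.13 kip.
ΣF_x = 0: no horizontal applied forces, so A_x = 0.

A_x = 0, A_y = -16.13 kip, C_y = 56.13 kip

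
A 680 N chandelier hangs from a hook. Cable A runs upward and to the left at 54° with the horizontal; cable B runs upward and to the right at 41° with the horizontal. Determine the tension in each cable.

ΣF_x = 0: −T_A·cos54° + T_B·cos41° = 0 → T_B = 0.778823·T_A.
ΣF_y = 0: T_A·sin54° + T_B·sin41° = 680.
Substitute: T_A·(0.809017 + 0.778823·0.656059) = 680 → T_A = 515.163 ≈ 515.2 N.
Then T_B = 0.778823 × 515.163 = 401.2 N.

T_A = 515.2 N, T_B = 401.2 N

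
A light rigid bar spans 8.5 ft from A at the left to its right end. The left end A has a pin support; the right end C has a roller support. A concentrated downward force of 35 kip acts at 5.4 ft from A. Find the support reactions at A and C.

A_x = 0, A_y = 12.76 kip, C_y = 22.24 kip

Taking moments about A: C_y·8.5 − 35·5.4 = 0 → C_y = 189/8.5 = 22.2353 ≈ 22.24 kip.
ΣF_y = 0: A_y + 22.2353 − 35 = 0 → A_y = 12.76 kip.
ΣF_x = 0: no horizontal applied forces, so A_x = 0.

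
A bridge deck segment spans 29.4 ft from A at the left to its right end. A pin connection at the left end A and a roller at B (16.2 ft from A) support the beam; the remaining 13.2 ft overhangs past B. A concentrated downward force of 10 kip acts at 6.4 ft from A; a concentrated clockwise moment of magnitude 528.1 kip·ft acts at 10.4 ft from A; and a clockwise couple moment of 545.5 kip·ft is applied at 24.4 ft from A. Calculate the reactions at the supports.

Taking moments about A: B_y·16.2 − 10·6.4 − 528.1 − 545.5 = 0 → B_y = 1137.6/16.2 = 70.2222 ≈ 70.22 kip.
ΣF_y = 0: A_y + 70.2222 − 10 = 0 → A_y = -60.22 kip.
ΣF_x = 0: no horizontal applied forces, so A_x = 0.

A_x = 0, A_y = -60.22 kip, B_y = 70.22 kip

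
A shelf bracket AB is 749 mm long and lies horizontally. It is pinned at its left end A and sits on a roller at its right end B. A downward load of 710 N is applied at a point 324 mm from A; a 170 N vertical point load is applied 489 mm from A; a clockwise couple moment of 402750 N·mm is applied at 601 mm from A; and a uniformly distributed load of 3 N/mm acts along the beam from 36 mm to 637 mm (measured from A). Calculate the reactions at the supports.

A_x = 0, A_y = 917.1 N, B_y = 1766 N

Resultant of the distributed load: 3 × 601 = 1803 N at 336.5 mm from A.
ΣM about A: B_y·749 − 710·324 − 170·489 − 402750 − (3·601)·336.5 = 0 → B_y = 1322629.5/749 = 1765.86 ≈ 1766 N.
ΣF_y = 0: A_y + 1765.86 − 710 − 170 − 3·601 = 0 → A_y = 917.1 N.
ΣF_x = 0: no horizontal applied forces, so A_x = 0.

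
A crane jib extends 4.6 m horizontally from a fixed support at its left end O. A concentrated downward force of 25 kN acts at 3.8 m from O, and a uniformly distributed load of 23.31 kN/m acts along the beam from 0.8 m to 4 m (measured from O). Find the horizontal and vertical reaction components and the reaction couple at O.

Resultant of the distributed load: 23.31 × 3.2 = 74.592 kN at 2.4 m from O.
ΣF_x = 0: O_x = 0.
ΣF_y = 0: O_y − 25 − 23.31·3.2 = 0 → O_y = 99.59 kN.
ΣM about O: M_O − 25·3.8 − (23.31·3.2)·2.4 = 0 → M_O = 274.0 kN·m.

O_x = 0, O_y = 99.59 kN, M_O = 274.0 kN·m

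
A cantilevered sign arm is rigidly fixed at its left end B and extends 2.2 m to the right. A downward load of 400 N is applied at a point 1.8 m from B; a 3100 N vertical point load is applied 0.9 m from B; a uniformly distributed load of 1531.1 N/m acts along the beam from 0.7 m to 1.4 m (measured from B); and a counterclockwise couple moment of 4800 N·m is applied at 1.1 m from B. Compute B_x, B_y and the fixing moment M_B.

B_x = 0, B_y = 4572 N, M_B = -164.6 N·m

Resultant of the distributed load: 1531.1 × 0.7 = 1071.77 N at 1.05 m from B.
ΣF_x = 0: B_x = 0.
ΣF_y = 0: B_y − 400 − 3100 − 1531.1·0.7 = 0 → B_y = 4572 N.
ΣM about B: M_B − 400·1.8 − 3100·0.9 − (1531.1·0.7)·1.05 + 4800 = 0 → M_B = -164.6 N·m.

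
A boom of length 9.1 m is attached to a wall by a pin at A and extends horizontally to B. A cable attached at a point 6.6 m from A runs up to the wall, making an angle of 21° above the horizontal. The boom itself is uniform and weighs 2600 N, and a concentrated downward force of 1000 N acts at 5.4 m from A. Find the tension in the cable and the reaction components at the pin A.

T = 7285 N, A_x = 6801 N, A_y = 989.4 N

ΣM about A: T·sin21°·6.6 − 2600·4.55 − 1000·5.4 = 0 → T = 17230/(6.6·0.358368) = 7284.71 ≈ 7285 N.
ΣF_x = 0: A_x − T·cos21° = 0 → A_x = 7284.71 × 0.93358 = 6801 N.
ΣF_y = 0: A_y + T·sin21° − 2600 − 1000 = 0 → A_y = 3600 − 7284.71 × 0.358368 = 989.4 N.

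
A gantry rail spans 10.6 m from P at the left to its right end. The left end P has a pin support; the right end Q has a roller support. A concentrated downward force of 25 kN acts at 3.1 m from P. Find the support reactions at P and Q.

ΣM about P: Q_y·10.6 − 25·3.1 = 0 → Q_y = 77.5/10.6 = 7.31132 ≈ 7.311 kN.
ΣF_y = 0: P_y + 7.31132 − 25 = 0 → P_y = 17.69 kN.
ΣF_x = 0: no horizontal applied forces, so P_x = 0.

P_x = 0, P_y = 17.69 kN, Q_y = 7.311 kN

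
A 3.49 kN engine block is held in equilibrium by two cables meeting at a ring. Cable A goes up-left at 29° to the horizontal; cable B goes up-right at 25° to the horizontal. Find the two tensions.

T_A = 3.910 kN, T_B = 3.773 kN

ΣF_x = 0: −T_A·cos29° + T_B·cos25° = 0 → T_B = 0.965036·T_A.
ΣF_y = 0: T_A·sin29° + T_B·sin25° = 3.49.
Substitute: T_A·(0.48481 + 0.965036·0.422618) = 3.49 → T_A = 3.9097 ≈ 3.910 kN.
Then T_B = 0.965036 × 3.9097 = 3.773 kN.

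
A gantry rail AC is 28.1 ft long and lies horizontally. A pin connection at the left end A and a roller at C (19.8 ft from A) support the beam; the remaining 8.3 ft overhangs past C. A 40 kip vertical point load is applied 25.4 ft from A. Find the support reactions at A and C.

ΣM about A: C_y·19.8 − 40·25.4 = 0 → C_y = 1016/19.8 = 51.3131 ≈ 51.31 kip.
ΣF_y = 0: A_y + 51.3131 − 40 = 0 → A_y = -11.31 kip.
ΣF_x = 0: no horizontal applied forces, so A_x = 0.

A_x = 0, A_y = -11.31 kip, C_y = 51.31 kip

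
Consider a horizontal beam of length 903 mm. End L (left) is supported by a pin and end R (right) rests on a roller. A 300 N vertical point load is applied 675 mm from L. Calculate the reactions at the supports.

L_x = 0, L_y = 75.75 N, R_y = 224.3 N

ΣM about L: R_y·903 − 300·675 = 0 → R_y = 202500/903 = 224.252 ≈ 224.3 N.
ΣF_y = 0: L_y + 224.252 − 300 = 0 → L_y = 75.75 N.
ΣF_x = 0: no horizontal applied forces, so L_x = 0.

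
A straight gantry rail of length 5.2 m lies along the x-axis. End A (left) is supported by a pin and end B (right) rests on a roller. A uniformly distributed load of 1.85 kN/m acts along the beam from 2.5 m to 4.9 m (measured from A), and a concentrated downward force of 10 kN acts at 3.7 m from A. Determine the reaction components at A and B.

A_x = 0, A_y = 4.165 kN, B_y = 10.27 kN

Resultant of the distributed load: 1.85 × 2.4 = 4.44 kN at 3.7 m from A.
Moments about A: B_y·5.2 − (1.85·2.4)·3.7 − 10·3.7 = 0 → B_y = 53.428/5.2 = 10.2746 ≈ 10.27 kN.
ΣF_y = 0: A_y + 10.2746 − 1.85·2.4 − 10 = 0 → A_y = 4.165 kN.
ΣF_x = 0: no horizontal applied forces, so A_x = 0.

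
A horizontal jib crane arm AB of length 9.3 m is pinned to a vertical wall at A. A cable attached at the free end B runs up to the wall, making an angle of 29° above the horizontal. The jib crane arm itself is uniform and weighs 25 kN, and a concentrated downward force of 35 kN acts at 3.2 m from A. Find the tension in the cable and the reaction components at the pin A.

T = 50.62 kN, A_x = 44.28 kN, A_y = 35.46 kN

ΣM about A: T·sin29°·9.3 − 25·4.65 − 35·3.2 = 0 → T = 228.25/(9.3·0.48481) = 50.624 ≈ 50.62 kN.
ΣF_x = 0: A_x − T·cos29° = 0 → A_x = 50.624 × 0.87462 = 44.28 kN.
ΣF_y = 0: A_y + T·sin29° − 25 − 35 = 0 → A_y = 60 − 50.624 × 0.48481 = 35.46 kN.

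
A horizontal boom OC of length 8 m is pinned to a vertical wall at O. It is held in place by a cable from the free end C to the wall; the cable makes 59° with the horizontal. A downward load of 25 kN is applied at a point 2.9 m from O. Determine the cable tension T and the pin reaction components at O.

ΣM about O: T·sin59°·8 − 25·2.9 = 0 → T = 72.5/(8·0.857167) = 10.5726 ≈ 10.57 kN.
ΣF_x = 0: O_x − T·cos59° = 0 → O_x = 10.5726 × 0.515038 = 5.445 kN.
ΣF_y = 0: O_y + T·sin59° − 25 = 0 → O_y = 25 − 10.5726 × 0.857167 = 15.94 kN.

T = 10.57 kN, O_x = 5.445 kN, O_y = 15.94 kN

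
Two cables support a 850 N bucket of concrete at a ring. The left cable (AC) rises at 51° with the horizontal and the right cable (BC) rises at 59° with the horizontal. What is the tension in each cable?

ΣF_x = 0: −T_AC·cos51° + T_BC·cos59° = 0 → T_BC = 1.22189·T_AC.
ΣF_y = 0: T_AC·sin51° + T_BC·sin59° = 850.
Substitute: T_AC·(0.777146 + 1.22189·0.857167) = 850 → T_AC = 465.879 ≈ 465.9 N.
Then T_BC = 1.22189 × 465.879 = 569.3 N.

T_AC = 465.9 N, T_BC = 569.3 N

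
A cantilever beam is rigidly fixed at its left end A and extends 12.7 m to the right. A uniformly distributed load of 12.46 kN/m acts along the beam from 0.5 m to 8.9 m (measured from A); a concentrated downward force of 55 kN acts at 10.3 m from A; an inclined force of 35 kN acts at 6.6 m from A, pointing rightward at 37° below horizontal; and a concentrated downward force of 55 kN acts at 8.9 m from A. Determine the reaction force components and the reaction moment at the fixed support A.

A_x = -27.95 kN, A_y = 235.7 kN, M_A = 1687 kN·m

Resultant of the distributed load: 12.46 × 8.4 = 104.664 kN at 4.7 m from A.
ΣF_x = 0: A_x + 35·cos37° = 0 → A_x = -27.95 kN.
ΣF_y = 0: A_y − 12.46·8.4 − 55 − 35·sin37° − 55 = 0 → A_y = 235.7 kN.
ΣM about A: M_A − (12.46·8.4)·4.7 − 55·10.3 − 35·sin37°·6.6 − 55·8.9 = 0 → M_A = 1687 kN·m.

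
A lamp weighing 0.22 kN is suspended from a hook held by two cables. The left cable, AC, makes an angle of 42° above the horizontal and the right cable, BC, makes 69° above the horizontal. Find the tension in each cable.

T_AC = 0.08445 kN, T_BC = 0.1751 kN

ΣF_x = 0: −T_AC·cos42° + T_BC·cos69° = 0 → T_BC = 2.07369·T_AC.
ΣF_y = 0: T_AC·sin42° + T_BC·sin69° = 0.22.
Substitute: T_AC·(0.669131 + 2.07369·0.93358) = 0.22 → T_AC = 0.0844502 ≈ 0.08445 kN.
Then T_BC = 2.07369 × 0.0844502 = 0.1751 kN.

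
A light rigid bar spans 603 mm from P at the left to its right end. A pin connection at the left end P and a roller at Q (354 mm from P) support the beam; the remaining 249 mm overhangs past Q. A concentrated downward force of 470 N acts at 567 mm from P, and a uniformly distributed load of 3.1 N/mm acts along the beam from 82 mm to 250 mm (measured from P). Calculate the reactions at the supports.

Resultant of the distributed load: 3.1 × 168 = 520.8 N at 166 mm from P.
Moments about P: Q_y·354 − 470·567 − (3.1·168)·166 = 0 → Q_y = 352942.8/354 = 997.014 ≈ 997.0 N.
ΣF_y = 0: P_y + 997.014 − 470 − 3.1·168 = 0 → P_y = -6.214 N.
ΣF_x = 0: no horizontal applied forces, so P_x = 0.

P_x = 0, P_y = -6.214 N, Q_y = 997.0 N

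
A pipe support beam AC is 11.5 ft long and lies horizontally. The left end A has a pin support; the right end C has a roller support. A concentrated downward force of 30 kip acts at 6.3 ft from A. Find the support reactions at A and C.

A_x = 0, A_y = 13.57 kip, C_y = 16.43 kip

Taking moments about A: C_y·11.5 − 30·6.3 = 0 → C_y = 189/11.5 = 16.4348 ≈ 16.43 kip.
ΣF_y = 0: A_y + 16.4348 − 30 = 0 → A_y = 13.57 kip.
ΣF_x = 0: no horizontal applied forces, so A_x = 0.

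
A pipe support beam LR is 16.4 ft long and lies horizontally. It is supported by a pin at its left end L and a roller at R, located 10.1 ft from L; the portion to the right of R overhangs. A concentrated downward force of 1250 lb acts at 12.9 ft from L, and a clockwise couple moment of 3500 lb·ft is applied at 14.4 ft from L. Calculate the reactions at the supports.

Moments about L: R_y·10.1 − 1250·12.9 − 3500 = 0 → R_y = 19625/10.1 = 1943.07 ≈ 1943 lb.
ΣF_y = 0: L_y + 1943.07 − 1250 = 0 → L_y = -693.1 lb.
ΣF_x = 0: no horizontal applied forces, so L_x = 0.

L_x = 0, L_y = -693.1 lb, R_y = 1943 lb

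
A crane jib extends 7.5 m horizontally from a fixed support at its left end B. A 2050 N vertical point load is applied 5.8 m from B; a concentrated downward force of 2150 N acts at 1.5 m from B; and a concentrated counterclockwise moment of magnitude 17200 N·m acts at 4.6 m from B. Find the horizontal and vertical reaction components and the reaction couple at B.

B_x = 0, B_y = 4200 N, M_B = -2085 N·m

ΣF_x = 0: B_x = 0.
ΣF_y = 0: B_y − 2050 − 2150 = 0 → B_y = 4200 N.
ΣM about B: M_B − 2050·5.8 − 2150·1.5 + 17200 = 0 → M_B = -2085 N·m.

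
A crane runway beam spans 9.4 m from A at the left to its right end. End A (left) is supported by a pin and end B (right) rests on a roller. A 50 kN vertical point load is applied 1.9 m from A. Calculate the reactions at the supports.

Moments about A: B_y·9.4 − 50·1.9 = 0 → B_y = 95/9.4 = 10.1064 ≈ 10.11 kN.
ΣF_y = 0: A_y + 10.1064 − 50 = 0 → A_y = 39.89 kN.
ΣF_x = 0: no horizontal applied forces, so A_x = 0.

A_x = 0, A_y = 39.89 kN, B_y = 10.11 kN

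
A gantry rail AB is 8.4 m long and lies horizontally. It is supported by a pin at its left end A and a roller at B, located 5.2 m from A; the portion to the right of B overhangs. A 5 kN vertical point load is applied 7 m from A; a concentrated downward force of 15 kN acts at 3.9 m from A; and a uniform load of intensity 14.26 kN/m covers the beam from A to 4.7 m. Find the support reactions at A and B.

Resultant of the distributed load: 14.26 × 4.7 = 67.022 kN at 2.35 m from A.
Taking moments about A: B_y·5.2 − 5·7 − 15·3.9 − (14.26·4.7)·2.35 = 0 → B_y = 251.0017/5.2 = 48.2696 ≈ 48.27 kN.
ΣF_y = 0: A_y + 48.2696 − 5 − 15 − 14.26·4.7 = 0 → A_y = 38.75 kN.
ΣF_x = 0: no horizontal applied forces, so A_x = 0.

A_x = 0, A_y = 38.75 kN, B_y = 48.27 kN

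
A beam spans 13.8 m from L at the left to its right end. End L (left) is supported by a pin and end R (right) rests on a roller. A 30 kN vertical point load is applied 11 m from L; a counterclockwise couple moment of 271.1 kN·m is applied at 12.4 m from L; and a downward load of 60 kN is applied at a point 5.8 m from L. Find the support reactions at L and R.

L_x = 0, L_y = 60.51 kN, R_y = 29.49 kN

Taking moments about L: R_y·13.8 − 30·11 + 271.1 − 60·5.8 = 0 → R_y = 406.9/13.8 = 29.4855 ≈ 29.49 kN.
ΣF_y = 0: L_y + 29.4855 − 30 − 60 = 0 → L_y = 60.51 kN.
ΣF_x = 0: no horizontal applied forces, so L_x = 0.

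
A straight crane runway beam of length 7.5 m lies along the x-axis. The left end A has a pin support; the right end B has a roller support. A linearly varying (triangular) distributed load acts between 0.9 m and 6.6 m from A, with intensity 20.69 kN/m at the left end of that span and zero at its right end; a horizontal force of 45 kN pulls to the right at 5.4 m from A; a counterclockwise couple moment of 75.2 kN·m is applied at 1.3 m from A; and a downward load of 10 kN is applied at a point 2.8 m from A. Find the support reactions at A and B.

A_x = -45.00 kN, A_y = 53.25 kN, B_y = 15.72 kN

Resultant of the triangular load: ½ × 20.69 × 5.7 = 58.9665 kN, acting at 2.8 m from A (one-third of the span from the peak).
Taking moments about A: B_y·7.5 − (½·20.69·5.7)·2.8 + 75.2 − 10·2.8 = 0 → B_y = 117.9062/7.5 = 15.7208 ≈ 15.72 kN.
ΣF_y = 0: A_y + 15.7208 − ½·20.69·5.7 − 10 = 0 → A_y = 53.25 kN.
ΣF_x = 0: A_x + 45 = 0 → A_x = -45.00 kN.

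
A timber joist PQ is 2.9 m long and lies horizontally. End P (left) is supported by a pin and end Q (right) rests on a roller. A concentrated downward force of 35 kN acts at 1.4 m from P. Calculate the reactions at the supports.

ΣM about P: Q_y·2.9 − 35·1.4 = 0 → Q_y = 49/2.9 = 16.8966 ≈ 16.90 kN.
ΣF_y = 0: P_y + 16.8966 − 35 = 0 → P_y = 18.10 kN.
ΣF_x = 0: no horizontal applied forces, so P_x = 0.

P_x = 0, P_y = 18.10 kN, Q_y = 16.90 kN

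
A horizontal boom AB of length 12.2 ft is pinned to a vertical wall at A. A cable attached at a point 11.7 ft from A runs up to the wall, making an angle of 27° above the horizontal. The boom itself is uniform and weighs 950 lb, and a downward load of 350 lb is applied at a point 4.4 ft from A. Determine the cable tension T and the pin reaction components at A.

T = 1381 lb, A_x = 1230 lb, A_y = 673.1 lb

ΣM about A: T·sin27°·11.7 − 950·6.1 − 350·4.4 = 0 → T = 7335/(11.7·0.45399) = 1380.92 ≈ 1381 lb.
ΣF_x = 0: A_x − T·cos27° = 0 → A_x = 1380.92 × 0.891007 = 1230 lb.
ΣF_y = 0: A_y + T·sin27° − 950 − 350 = 0 → A_y = 1300 − 1380.92 × 0.45399 = 673.1 lb.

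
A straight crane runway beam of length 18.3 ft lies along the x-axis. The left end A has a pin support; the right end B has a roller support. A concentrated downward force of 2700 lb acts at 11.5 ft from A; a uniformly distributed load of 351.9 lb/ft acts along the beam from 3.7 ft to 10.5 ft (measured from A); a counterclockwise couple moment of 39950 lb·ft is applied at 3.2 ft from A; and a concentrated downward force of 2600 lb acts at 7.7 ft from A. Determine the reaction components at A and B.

Resultant of the distributed load: 351.9 × 6.8 = 2392.92 lb at 7.1 ft from A.
Moments about A: B_y·18.3 − 2700·11.5 − (351.9·6.8)·7.1 + 39950 − 2600·7.7 = 0 → B_y = 28109.732/18.3 = 1536.05 ≈ 1536 lb.
ΣF_y = 0: A_y + 1536.05 − 2700 − 351.9·6.8 − 2600 = 0 → A_y = 6157 lb.
ΣF_x = 0: no horizontal applied forces, so A_x = 0.

A_x = 0, A_y = 6157 lb, B_y = 1536 lb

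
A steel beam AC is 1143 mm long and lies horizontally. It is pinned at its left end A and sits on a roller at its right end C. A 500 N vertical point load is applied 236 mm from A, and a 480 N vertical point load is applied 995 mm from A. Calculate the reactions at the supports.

ΣM about A: C_y·1143 − 500·236 − 480·995 = 0 → C_y = 595600/1143 = 521.085 ≈ 521.1 N.
ΣF_y = 0: A_y + 521.085 − 500 − 480 = 0 → A_y = 458.9 N.
ΣF_x = 0: no horizontal applied forces, so A_x = 0.

A_x = 0, A_y = 458.9 N, C_y = 521.1 N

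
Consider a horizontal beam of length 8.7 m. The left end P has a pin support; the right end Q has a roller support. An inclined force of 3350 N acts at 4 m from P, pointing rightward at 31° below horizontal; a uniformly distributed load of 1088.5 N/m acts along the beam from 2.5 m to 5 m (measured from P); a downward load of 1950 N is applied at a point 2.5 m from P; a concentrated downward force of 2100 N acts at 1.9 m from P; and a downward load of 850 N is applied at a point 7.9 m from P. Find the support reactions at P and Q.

Resultant of the distributed load: 1088.5 × 2.5 = 2721.25 N at 3.75 m from P.
Moments about P: Q_y·8.7 − 3350·sin31°·4 − (1088.5·2.5)·3.75 − 1950·2.5 − 2100·1.9 − 850·7.9 = 0 → Q_y = 32686.2/8.7 = 3757.03 ≈ 3757 N.
ΣF_y = 0: P_y + 3757.03 − 3350·sin31° − 1088.5·2.5 − 1950 − 2100 − 850 = 0 → P_y = 5590 N.
ΣF_x = 0: P_x + 3350·cos31° = 0 → P_x = -2872 N.

P_x = -2872 N, P_y = 5590 N, Q_y = 3757 N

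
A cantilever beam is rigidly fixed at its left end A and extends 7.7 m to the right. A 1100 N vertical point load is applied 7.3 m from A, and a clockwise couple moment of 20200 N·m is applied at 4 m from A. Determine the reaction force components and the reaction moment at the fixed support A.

ΣF_x = 0: A_x = 0.
ΣF_y = 0: A_y − 1100 = 0 → A_y = 1100 N.
ΣM about A: M_A − 1100·7.3 − 20200 = 0 → M_A = 28230 N·m.

A_x = 0, A_y = 1100 N, M_A = 28230 N·m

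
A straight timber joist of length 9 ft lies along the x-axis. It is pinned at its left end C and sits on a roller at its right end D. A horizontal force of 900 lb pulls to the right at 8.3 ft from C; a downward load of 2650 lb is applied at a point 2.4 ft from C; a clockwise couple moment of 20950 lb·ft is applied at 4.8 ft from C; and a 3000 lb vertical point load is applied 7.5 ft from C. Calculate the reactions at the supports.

ΣM about C: D_y·9 − 2650·2.4 − 20950 − 3000·7.5 = 0 → D_y = 49810/9 = 5534.44 ≈ 5534 lb.
ΣF_y = 0: C_y + 5534.44 − 2650 − 3000 = 0 → C_y = 115.6 lb.
ΣF_x = 0: C_x + 900 = 0 → C_x = -900.0 lb.

C_x = -900.0 lb, C_y = 115.6 lb, D_y = 5534 lb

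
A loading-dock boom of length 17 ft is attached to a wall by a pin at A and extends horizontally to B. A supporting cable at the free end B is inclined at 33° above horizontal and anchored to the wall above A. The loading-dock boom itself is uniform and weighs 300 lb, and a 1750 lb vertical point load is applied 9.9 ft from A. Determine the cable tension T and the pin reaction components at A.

T = 2147 lb, A_x = 1800 lb, A_y = 880.9 lb

ΣM about A: T·sin33°·17 − 300·8.5 − 1750·9.9 = 0 → T = 19875/(17·0.544639) = 2146.59 ≈ 2147 lb.
ΣF_x = 0: A_x − T·cos33° = 0 → A_x = 2146.59 × 0.838671 = 1800 lb.
ΣF_y = 0: A_y + T·sin33° − 300 − 1750 = 0 → A_y = 2050 − 2146.59 × 0.544639 = 880.9 lb.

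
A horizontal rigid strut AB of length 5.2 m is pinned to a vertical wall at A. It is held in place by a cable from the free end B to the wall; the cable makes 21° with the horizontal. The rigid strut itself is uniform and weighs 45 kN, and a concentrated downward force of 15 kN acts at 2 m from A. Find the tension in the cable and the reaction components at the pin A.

T = 78.88 kN, A_x = 73.64 kN, A_y = 31.73 kN

ΣM about A: T·sin21°·5.2 − 45·2.6 − 15·2 = 0 → T = 147/(5.2·0.358368) = 78.8832 ≈ 78.88 kN.
ΣF_x = 0: A_x − T·cos21° = 0 → A_x = 78.8832 × 0.93358 = 73.64 kN.
ΣF_y = 0: A_y + T·sin21° − 45 − 15 = 0 → A_y = 60 − 78.8832 × 0.358368 = 31.73 kN.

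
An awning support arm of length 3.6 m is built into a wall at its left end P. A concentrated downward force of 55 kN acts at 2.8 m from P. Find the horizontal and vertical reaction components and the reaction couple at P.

ΣF_x = 0: P_x = 0.
ΣF_y = 0: P_y − 55 = 0 → P_y = 55.00 kN.
ΣM about P: M_P − 55·2.8 = 0 → M_P = 154.0 kN·m.

P_x = 0, P_y = 55.00 kN, M_P = 154.0 kN·m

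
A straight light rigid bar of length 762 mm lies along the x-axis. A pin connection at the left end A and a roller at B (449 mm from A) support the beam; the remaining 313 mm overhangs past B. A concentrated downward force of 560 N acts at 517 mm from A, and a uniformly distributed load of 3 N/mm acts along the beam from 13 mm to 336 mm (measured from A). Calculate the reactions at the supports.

A_x = 0, A_y = 507.6 N, B_y = 1021 N

Resultant of the distributed load: 3 × 323 = 969 N at 174.5 mm from A.
Moments about A: B_y·449 − 560·517 − (3·323)·174.5 = 0 → B_y = 458610.5/449 = 1021.4 ≈ 1021 N.
ΣF_y = 0: A_y + 1021.4 − 560 − 3·323 = 0 → A_y = 507.6 N.
ΣF_x = 0: no horizontal applied forces, so A_x = 0.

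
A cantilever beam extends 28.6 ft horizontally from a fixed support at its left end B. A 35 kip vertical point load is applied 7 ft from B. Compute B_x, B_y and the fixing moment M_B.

ΣF_x = 0: B_x = 0.
ΣF_y = 0: B_y − 35 = 0 → B_y = 35.00 kip.
ΣM about B: M_B − 35·7 = 0 → M_B = 245.0 kip·ft.

B_x = 0, B_y = 35.00 kip, M_B = 245.0 kip·ft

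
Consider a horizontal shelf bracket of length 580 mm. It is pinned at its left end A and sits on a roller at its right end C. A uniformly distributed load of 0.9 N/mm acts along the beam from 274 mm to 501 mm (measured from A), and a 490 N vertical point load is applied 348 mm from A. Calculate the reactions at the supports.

Resultant of the distributed load: 0.9 × 227 = 204.3 N at 387.5 mm from A.
ΣM about A: C_y·580 − (0.9·227)·387.5 − 490·348 = 0 → C_y = 249686.25/580 = 430.494 ≈ 430.5 N.
ΣF_y = 0: A_y + 430.494 − 0.9·227 − 490 = 0 → A_y = 263.8 N.
ΣF_x = 0: no horizontal applied forces, so A_x = 0.

A_x = 0, A_y = 263.8 N, C_y = 430.5 N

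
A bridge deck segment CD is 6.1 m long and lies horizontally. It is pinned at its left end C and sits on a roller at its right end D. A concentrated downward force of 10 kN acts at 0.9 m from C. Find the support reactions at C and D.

C_x = 0, C_y = 8.525 kN, D_y = 1.475 kN

ΣM about C: D_y·6.1 − 10·0.9 = 0 → D_y = 9/6.1 = 1.47541 ≈ 1.475 kN.
ΣF_y = 0: C_y + 1.47541 − 10 = 0 → C_y = 8.525 kN.
ΣF_x = 0: no horizontal applied forces, so C_x = 0.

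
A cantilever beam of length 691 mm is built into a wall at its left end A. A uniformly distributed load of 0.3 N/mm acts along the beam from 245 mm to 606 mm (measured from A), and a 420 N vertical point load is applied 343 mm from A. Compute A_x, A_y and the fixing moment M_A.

A_x = 0, A_y = 528.3 N, M_A = 190100 N·mm

Resultant of the distributed load: 0.3 × 361 = 108.3 N at 425.5 mm from A.
ΣF_x = 0: A_x = 0.
ΣF_y = 0: A_y − 0.3·361 − 420 = 0 → A_y = 528.3 N.
ΣM about A: M_A − (0.3·361)·425.5 − 420·343 = 0 → M_A = 190100 N·mm.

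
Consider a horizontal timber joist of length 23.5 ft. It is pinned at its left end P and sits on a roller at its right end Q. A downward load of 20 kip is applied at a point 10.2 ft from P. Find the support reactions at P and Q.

ΣM about P: Q_y·23.5 − 20·10.2 = 0 → Q_y = 204/23.5 = 8.68085 ≈ 8.681 kip.
ΣF_y = 0: P_y + 8.68085 − 20 = 0 → P_y = 11.32 kip.
ΣF_x = 0: no horizontal applied forces, so P_x = 0.

P_x = 0, P_y = 11.32 kip, Q_y = 8.681 kip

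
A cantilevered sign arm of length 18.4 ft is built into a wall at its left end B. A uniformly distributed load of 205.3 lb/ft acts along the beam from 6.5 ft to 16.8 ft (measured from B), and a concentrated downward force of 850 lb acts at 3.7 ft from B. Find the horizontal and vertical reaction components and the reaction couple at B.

B_x = 0, B_y = 2965 lb, M_B = 27780 lb·ft

Resultant of the distributed load: 205.3 × 10.3 = 2114.59 lb at 11.65 ft from B.
ΣF_x = 0: B_x = 0.
ΣF_y = 0: B_y − 205.3·10.3 − 850 = 0 → B_y = 2965 lb.
ΣM about B: M_B − (205.3·10.3)·11.65 − 850·3.7 = 0 → M_B = 27780 lb·ft.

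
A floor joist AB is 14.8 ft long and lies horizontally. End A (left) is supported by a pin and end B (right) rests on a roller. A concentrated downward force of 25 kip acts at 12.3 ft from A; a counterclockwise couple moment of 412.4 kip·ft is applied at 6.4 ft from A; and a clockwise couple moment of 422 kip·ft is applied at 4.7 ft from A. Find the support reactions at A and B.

ΣM about A: B_y·14.8 − 25·12.3 + 412.4 − 422 = 0 → B_y = 317.1/14.8 = 21.4257 ≈ 21.43 kip.
ΣF_y = 0: A_y + 21.4257 − 25 = 0 → A_y = 3.574 kip.
ΣF_x = 0: no horizontal applied forces, so A_x = 0.

A_x = 0, A_y = 3.574 kip, B_y = 21.43 kip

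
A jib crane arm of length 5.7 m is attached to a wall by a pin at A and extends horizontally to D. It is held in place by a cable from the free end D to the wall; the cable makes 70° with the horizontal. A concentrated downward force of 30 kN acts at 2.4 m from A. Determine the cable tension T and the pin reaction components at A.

ΣM about A: T·sin70°·5.7 − 30·2.4 = 0 → T = 72/(5.7·0.939693) = 13.4422 ≈ 13.44 kN.
ΣF_x = 0: A_x − T·cos70° = 0 → A_x = 13.4422 × 0.34202 = 4.598 kN.
ΣF_y = 0: A_y + T·sin70° − 30 = 0 → A_y = 30 − 13.4422 × 0.939693 = 17.37 kN.

T = 13.44 kN, A_x = 4.598 kN, A_y = 17.37 kN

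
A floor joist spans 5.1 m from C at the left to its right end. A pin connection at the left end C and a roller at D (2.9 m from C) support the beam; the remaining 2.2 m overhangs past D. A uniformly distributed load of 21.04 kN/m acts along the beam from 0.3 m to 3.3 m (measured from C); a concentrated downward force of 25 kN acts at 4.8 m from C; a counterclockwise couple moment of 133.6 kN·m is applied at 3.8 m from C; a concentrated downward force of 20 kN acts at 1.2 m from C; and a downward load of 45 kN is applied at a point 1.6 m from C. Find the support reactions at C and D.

Resultant of the distributed load: 21.04 × 3 = 63.12 kN at 1.8 m from C.
Taking moments about C: D_y·2.9 − (21.04·3)·1.8 − 25·4.8 + 133.6 − 20·1.2 − 45·1.6 = 0 → D_y = 196.016/2.9 = 67.5917 ≈ 67.59 kN.
ΣF_y = 0: C_y + 67.5917 − 21.04·3 − 25 − 20 − 45 = 0 → C_y = 85.53 kN.
ΣF_x = 0: no horizontal applied forces, so C_x = 0.

C_x = 0, C_y = 85.53 kN, D_y = 67.59 kN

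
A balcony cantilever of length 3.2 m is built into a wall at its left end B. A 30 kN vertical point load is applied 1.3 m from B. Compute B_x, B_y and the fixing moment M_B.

B_x = 0, B_y = 30.00 kN, M_B = 39.00 kN·m

ΣF_x = 0: B_x = 0.
ΣF_y = 0: B_y − 30 = 0 → B_y = 30.00 kN.
ΣM about B: M_B − 30·1.3 = 0 → M_B = 39.00 kN·m.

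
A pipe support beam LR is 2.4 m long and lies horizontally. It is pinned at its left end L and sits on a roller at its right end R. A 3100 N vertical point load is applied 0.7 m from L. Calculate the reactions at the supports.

Taking moments about L: R_y·2.4 − 3100·0.7 = 0 → R_y = 2170/2.4 = 904.167 ≈ 904.2 N.
ΣF_y = 0: L_y + 904.167 − 3100 = 0 → L_y = 2196 N.
ΣF_x = 0: no horizontal applied forces, so L_x = 0.

L_x = 0, L_y = 2196 N, R_y = 904.2 N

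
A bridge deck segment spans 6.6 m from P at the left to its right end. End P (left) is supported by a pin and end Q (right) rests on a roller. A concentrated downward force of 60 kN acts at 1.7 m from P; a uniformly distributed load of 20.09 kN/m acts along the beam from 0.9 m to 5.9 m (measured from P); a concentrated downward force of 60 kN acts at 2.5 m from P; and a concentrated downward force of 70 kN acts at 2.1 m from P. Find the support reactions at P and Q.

Resultant of the distributed load: 20.09 × 5 = 100.45 kN at 3.4 m from P.
Moments about P: Q_y·6.6 − 60·1.7 − (20.09·5)·3.4 − 60·2.5 − 70·2.1 = 0 → Q_y = 740.53/6.6 = 112.202 ≈ 112.2 kN.
ΣF_y = 0: P_y + 112.202 − 60 − 20.09·5 − 60 − 70 = 0 → P_y = 178.2 kN.
ΣF_x = 0: no horizontal applied forces, so P_x = 0.

P_x = 0, P_y = 178.2 kN, Q_y = 112.2 kN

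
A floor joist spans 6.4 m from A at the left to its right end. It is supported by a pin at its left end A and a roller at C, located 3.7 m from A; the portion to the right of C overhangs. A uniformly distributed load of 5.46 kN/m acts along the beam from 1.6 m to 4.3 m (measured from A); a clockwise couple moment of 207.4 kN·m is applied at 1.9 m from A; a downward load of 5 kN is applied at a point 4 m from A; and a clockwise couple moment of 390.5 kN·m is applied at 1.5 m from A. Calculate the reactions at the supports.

Resultant of the distributed load: 5.46 × 2.7 = 14.742 kN at 2.95 m from A.
Moments about A: C_y·3.7 − (5.46·2.7)·2.95 − 207.4 − 5·4 − 390.5 = 0 → C_y = 661.3889/3.7 = 178.754 ≈ 178.8 kN.
ΣF_y = 0: A_y + 178.754 − 5.46·2.7 − 5 = 0 → A_y = -159.0 kN.
ΣF_x = 0: no horizontal applied forces, so A_x = 0.

A_x = 0, A_y = -159.0 kN, C_y = 178.8 kN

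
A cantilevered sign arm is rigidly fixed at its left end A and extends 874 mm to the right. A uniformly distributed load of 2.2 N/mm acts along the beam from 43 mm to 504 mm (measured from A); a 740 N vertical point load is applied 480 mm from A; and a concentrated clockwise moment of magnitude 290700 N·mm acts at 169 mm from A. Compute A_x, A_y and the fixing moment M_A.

A_x = 0, A_y = 1754 N, M_A = 923300 N·mm

Resultant of the distributed load: 2.2 × 461 = 1014.2 N at 273.5 mm from A.
ΣF_x = 0: A_x = 0.
ΣF_y = 0: A_y − 2.2·461 − 740 = 0 → A_y = 1754 N.
ΣM about A: M_A − (2.2·461)·273.5 − 740·480 − 290700 = 0 → M_A = 923300 N·mm.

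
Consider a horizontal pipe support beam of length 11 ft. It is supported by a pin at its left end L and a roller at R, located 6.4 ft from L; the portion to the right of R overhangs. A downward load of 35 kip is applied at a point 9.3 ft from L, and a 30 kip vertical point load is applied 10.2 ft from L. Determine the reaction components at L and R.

L_x = 0, L_y = -33.67 kip, R_y = 98.67 kip

ΣM about L: R_y·6.4 − 35·9.3 − 30·10.2 = 0 → R_y = 631.5/6.4 = 98.6719 ≈ 98.67 kip.
ΣF_y = 0: L_y + 98.6719 − 35 − 30 = 0 → L_y = -33.67 kip.
ΣF_x = 0: no horizontal applied forces, so L_x = 0.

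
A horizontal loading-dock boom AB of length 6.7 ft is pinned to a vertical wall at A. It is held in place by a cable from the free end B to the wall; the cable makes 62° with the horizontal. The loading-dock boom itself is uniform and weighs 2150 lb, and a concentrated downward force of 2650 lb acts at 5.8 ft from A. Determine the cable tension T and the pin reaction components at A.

ΣM about A: T·sin62°·6.7 − 2150·3.35 − 2650·5.8 = 0 → T = 22572.5/(6.7·0.882948) = 3815.66 ≈ 3816 lb.
ΣF_x = 0: A_x − T·cos62° = 0 → A_x = 3815.66 × 0.469472 = 1791 lb.
ΣF_y = 0: A_y + T·sin62° − 2150 − 2650 = 0 → A_y = 4800 − 3815.66 × 0.882948 = 1431 lb.

T = 3816 lb, A_x = 1791 lb, A_y = 1431 lb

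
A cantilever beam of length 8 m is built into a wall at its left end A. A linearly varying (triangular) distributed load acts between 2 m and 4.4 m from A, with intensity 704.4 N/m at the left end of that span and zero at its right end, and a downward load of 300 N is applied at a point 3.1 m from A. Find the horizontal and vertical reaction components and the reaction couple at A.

Resultant of the triangular load: ½ × 704.4 × 2.4 = 845.28 N, acting at 2.8 m from A (one-third of the span from the peak).
ΣF_x = 0: A_x = 0.
ΣF_y = 0: A_y − ½·704.4·2.4 − 300 = 0 → A_y = 1145 N.
ΣM about A: M_A − (½·704.4·2.4)·2.8 − 300·3.1 = 0 → M_A = 3297 N·m.

A_x = 0, A_y = 1145 N, M_A = 3297 N·m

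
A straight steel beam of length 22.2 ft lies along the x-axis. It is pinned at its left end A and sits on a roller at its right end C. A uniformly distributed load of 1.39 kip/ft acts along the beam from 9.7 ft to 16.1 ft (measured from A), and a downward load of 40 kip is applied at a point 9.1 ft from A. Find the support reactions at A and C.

A_x = 0, A_y = 27.33 kip, C_y = 21.57 kip

Resultant of the distributed load: 1.39 × 6.4 = 8.896 kip at 12.9 ft from A.
Taking moments about A: C_y·22.2 − (1.39·6.4)·12.9 − 40·9.1 = 0 → C_y = 478.7584/22.2 = 21.5657 ≈ 21.57 kip.
ΣF_y = 0: A_y + 21.5657 − 1.39·6.4 − 40 = 0 → A_y = 27.33 kip.
ΣF_x = 0: no horizontal applied forces, so A_x = 0.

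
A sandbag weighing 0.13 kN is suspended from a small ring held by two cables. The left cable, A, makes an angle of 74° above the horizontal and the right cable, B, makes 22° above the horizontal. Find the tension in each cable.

T_A = 0.1212 kN, T_B = 0.03603 kN

ΣF_x = 0: −T_A·cos74° + T_B·cos22° = 0 → T_B = 0.297284·T_A.
ΣF_y = 0: T_A·sin74° + T_B·sin22° = 0.13.
Substitute: T_A·(0.961262 + 0.297284·0.374607) = 0.13 → T_A = 0.121198 ≈ 0.1212 kN.
Then T_B = 0.297284 × 0.121198 = 0.03603 kN.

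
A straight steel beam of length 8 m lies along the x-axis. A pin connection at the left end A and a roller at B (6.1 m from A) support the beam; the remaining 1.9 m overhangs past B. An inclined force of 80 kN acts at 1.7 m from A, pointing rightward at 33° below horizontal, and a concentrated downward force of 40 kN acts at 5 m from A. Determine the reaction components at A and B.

ΣM about A: B_y·6.1 − 80·sin33°·1.7 − 40·5 = 0 → B_y = 274.071/6.1 = 44.9297 ≈ 44.93 kN.
ΣF_y = 0: A_y + 44.9297 − 80·sin33° − 40 = 0 → A_y = 38.64 kN.
ΣF_x = 0: A_x + 80·cos33° = 0 → A_x = -67.09 kN.

A_x = -67.09 kN, A_y = 38.64 kN, B_y = 44.93 kN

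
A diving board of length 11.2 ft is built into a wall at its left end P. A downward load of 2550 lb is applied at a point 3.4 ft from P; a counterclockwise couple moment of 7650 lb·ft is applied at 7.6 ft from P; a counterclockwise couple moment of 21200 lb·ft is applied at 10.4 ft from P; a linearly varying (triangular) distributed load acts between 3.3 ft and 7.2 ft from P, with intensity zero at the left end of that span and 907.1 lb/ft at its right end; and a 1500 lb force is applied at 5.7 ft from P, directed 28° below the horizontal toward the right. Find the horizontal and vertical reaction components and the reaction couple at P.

Resultant of the triangular load: ½ × 907.1 × 3.9 = 1768.845 lb, acting at 5.9 ft from P (one-third of the span from the peak).
ΣF_x = 0: P_x + 1500·cos28° = 0 → P_x = -1324 lb.
ΣF_y = 0: P_y − 2550 − ½·907.1·3.9 − 1500·sin28° = 0 → P_y = 5023 lb.
ΣM about P: M_P − 2550·3.4 + 7650 + 21200 − (½·907.1·3.9)·5.9 − 1500·sin28°·5.7 = 0 → M_P = -5730 lb·ft.

P_x = -1324 lb, P_y = 5023 lb, M_P = -5730 lb·ft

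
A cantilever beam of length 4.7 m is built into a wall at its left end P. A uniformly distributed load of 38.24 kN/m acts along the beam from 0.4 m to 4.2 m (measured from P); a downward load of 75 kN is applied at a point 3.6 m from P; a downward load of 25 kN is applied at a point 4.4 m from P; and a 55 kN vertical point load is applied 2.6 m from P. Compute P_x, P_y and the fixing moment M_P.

P_x = 0, P_y = 300.3 kN, M_P = 857.2 kN·m

Resultant of the distributed load: 38.24 × 3.8 = 145.312 kN at 2.3 m from P.
ΣF_x = 0: P_x = 0.
ΣF_y = 0: P_y − 38.24·3.8 − 75 − 25 − 55 = 0 → P_y = 300.3 kN.
ΣM about P: M_P − (38.24·3.8)·2.3 − 75·3.6 − 25·4.4 − 55·2.6 = 0 → M_P = 857.2 kN·m.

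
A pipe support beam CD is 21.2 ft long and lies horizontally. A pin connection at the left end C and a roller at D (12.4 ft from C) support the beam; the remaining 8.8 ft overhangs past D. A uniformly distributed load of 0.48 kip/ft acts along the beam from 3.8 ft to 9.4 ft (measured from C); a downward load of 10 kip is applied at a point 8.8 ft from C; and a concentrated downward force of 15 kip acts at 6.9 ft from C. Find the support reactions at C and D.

C_x = 0, C_y = 10.81 kip, D_y = 16.87 kip

Resultant of the distributed load: 0.48 × 5.6 = 2.688 kip at 6.6 ft from C.
ΣM about C: D_y·12.4 − (0.48·5.6)·6.6 − 10·8.8 − 15·6.9 = 0 → D_y = 209.2408/12.4 = 16.8743 ≈ 16.87 kip.
ΣF_y = 0: C_y + 16.8743 − 0.48·5.6 − 10 − 15 = 0 → C_y = 10.81 kip.
ΣF_x = 0: no horizontal applied forces, so C_x = 0.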